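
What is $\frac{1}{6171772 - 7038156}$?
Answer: $- \frac{1}{866384} \approx -1.1542 \cdot 10^{-6}$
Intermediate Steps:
$\frac{1}{6171772 - 7038156} = \frac{1}{-866384} = - \frac{1}{866384}$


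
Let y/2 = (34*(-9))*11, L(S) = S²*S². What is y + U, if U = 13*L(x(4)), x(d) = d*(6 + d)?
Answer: 33273268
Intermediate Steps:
L(S) = S⁴
y = -6732 (y = 2*((34*(-9))*11) = 2*(-306*11) = 2*(-3366) = -6732)
U = 33280000 (U = 13*(4*(6 + 4))⁴ = 13*(4*10)⁴ = 13*40⁴ = 13*2560000 = 33280000)
y + U = -6732 + 33280000 = 33273268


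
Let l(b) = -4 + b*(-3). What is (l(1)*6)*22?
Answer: -924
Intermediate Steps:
l(b) = -4 - 3*b
(l(1)*6)*22 = ((-4 - 3*1)*6)*22 = ((-4 - 3)*6)*22 = -7*6*22 = -42*22 = -924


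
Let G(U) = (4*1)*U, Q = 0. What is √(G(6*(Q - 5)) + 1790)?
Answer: √1670 ≈ 40.866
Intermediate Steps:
G(U) = 4*U
√(G(6*(Q - 5)) + 1790) = √(4*(6*(0 - 5)) + 1790) = √(4*(6*(-5)) + 1790) = √(4*(-30) + 1790) = √(-120 + 1790) = √1670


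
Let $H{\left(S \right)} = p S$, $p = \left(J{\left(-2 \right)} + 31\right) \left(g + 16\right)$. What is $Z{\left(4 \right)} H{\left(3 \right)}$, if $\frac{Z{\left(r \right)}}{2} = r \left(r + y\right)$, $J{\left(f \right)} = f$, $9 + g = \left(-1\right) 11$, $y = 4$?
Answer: $-22272$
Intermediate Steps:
$g = -20$ ($g = -9 - 11 = -20$)
$Z{\left(r \right)} = 2 r \left(4 + r\right)$ ($Z{\left(r \right)} = 2 r \left(r + 4\right) = 2 r \left(4 + r\right)$)
$p = -116$ ($p = \left(-2 + 31\right) \left(-20 + 16\right) = 29 \left(-4\right) = -116$)
$H{\left(S \right)} = - 116 S$
$Z{\left(4 \right)} H{\left(3 \right)} = 2 \cdot 4 \left(4 + 4\right) \left(\left(-116\right) 3\right) = 2 \cdot 4 \cdot 8 \left(-348\right) = 64 \left(-348\right) = -22272$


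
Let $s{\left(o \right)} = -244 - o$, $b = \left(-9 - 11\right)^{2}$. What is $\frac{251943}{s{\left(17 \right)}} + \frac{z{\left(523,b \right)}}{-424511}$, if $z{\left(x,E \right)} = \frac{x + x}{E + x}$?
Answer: $- \frac{32905742293595}{34088657811} \approx -965.3$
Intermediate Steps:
$b = 400$ ($b = \left(-20\right)^{2} = 400$)
$z{\left(x,E \right)} = \frac{2 x}{E + x}$
$\frac{251943}{s{\left(17 \right)}} + \frac{z{\left(523,b \right)}}{-424511} = \frac{251943}{-244 - 17} + \frac{2 \cdot 523 \frac{1}{400 + 523}}{-424511} = \frac{251943}{-244 - 17} + 2 \cdot 523 \cdot \frac{1}{923} \left(- \frac{1}{424511}\right) = \frac{251943}{-261} + 2 \cdot 523 \cdot \frac{1}{923} \left(- \frac{1}{424511}\right) = 251943 \left(- \frac{1}{261}\right) + \frac{1046}{923} \left(- \frac{1}{424511}\right) = - \frac{83981}{87} - \frac{1046}{391823653} = - \frac{32905742293595}{34088657811}$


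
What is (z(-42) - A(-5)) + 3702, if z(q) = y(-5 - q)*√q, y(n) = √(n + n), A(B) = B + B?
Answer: 3712 + 2*I*√777 ≈ 3712.0 + 55.749*I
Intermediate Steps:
A(B) = 2*B
y(n) = √2*√n (y(n) = √(2*n) = √2*√n)
z(q) = √2*√q*√(-5 - q) (z(q) = (√2*√(-5 - q))*√q = √2*√q*√(-5 - q))
(z(-42) - A(-5)) + 3702 = (√2*√(-42)*√(-5 - 1*(-42)) - 2*(-5)) + 3702 = (√2*(I*√42)*√(-5 + 42) - 1*(-10)) + 3702 = (√2*(I*√42)*√37 + 10) + 3702 = (2*I*√777 + 10) + 3702 = (10 + 2*I*√777) + 3702 = 3712 + 2*I*√777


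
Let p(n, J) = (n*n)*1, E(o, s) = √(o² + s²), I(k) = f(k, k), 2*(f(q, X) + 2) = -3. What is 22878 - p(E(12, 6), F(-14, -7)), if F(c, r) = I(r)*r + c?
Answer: 22698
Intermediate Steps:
f(q, X) = -7/2 (f(q, X) = -2 + (½)*(-3) = -2 - 3/2 = -7/2)
I(k) = -7/2
F(c, r) = c - 7*r/2 (F(c, r) = -7*r/2 + c = c - 7*r/2)
p(n, J) = n² (p(n, J) = n²*1 = n²)
22878 - p(E(12, 6), F(-14, -7)) = 22878 - (√(12² + 6²))² = 22878 - (√(144 + 36))² = 22878 - (√180)² = 22878 - (6*√5)² = 22878 - 1*180 = 22878 - 180 = 22698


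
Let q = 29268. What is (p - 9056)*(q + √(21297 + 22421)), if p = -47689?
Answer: -1660812660 - 56745*√43718 ≈ -1.6727e+9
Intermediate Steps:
(p - 9056)*(q + √(21297 + 22421)) = (-47689 - 9056)*(29268 + √(21297 + 22421)) = -56745*(29268 + √43718) = -1660812660 - 56745*√43718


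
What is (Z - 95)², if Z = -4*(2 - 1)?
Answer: 9801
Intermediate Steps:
Z = -4 (Z = -4*1 = -4)
(Z - 95)² = (-4 - 95)² = (-99)² = 9801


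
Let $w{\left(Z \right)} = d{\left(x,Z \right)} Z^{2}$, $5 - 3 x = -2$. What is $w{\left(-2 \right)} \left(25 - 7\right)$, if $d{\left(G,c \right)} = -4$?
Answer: $-288$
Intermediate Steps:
$x = \frac{7}{3}$ ($x = \frac{5}{3} - - \frac{2}{3} = \frac{5}{3} + \frac{2}{3} = \frac{7}{3} \approx 2.3333$)
$w{\left(Z \right)} = - 4 Z^{2}$
$w{\left(-2 \right)} \left(25 - 7\right) = - 4 \left(-2\right)^{2} \left(25 - 7\right) = \left(-4\right) 4 \cdot 18 = \left(-16\right) 18 = -288$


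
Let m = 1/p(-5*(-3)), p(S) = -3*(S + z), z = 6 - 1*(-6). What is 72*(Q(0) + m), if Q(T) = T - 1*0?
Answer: -8/9 ≈ -0.88889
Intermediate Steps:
z = 12 (z = 6 + 6 = 12)
p(S) = -36 - 3*S (p(S) = -3*(S + 12) = -3*(12 + S) = -36 - 3*S)
m = -1/81 (m = 1/(-36 - (-15)*(-3)) = 1/(-36 - 3*15) = 1/(-36 - 45) = 1/(-81) = -1/81 ≈ -0.012346)
Q(T) = T (Q(T) = T + 0 = T)
72*(Q(0) + m) = 72*(0 - 1/81) = 72*(-1/81) = -8/9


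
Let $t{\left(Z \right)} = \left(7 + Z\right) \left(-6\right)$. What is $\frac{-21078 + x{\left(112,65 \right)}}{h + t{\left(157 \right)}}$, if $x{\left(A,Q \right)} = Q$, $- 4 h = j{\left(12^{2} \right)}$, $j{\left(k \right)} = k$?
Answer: $\frac{21013}{1020} \approx 20.601$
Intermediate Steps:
$t{\left(Z \right)} = -42 - 6 Z$
$h = -36$ ($h = - \frac{12^{2}}{4} = \left(- \frac{1}{4}\right) 144 = -36$)
$\frac{-21078 + x{\left(112,65 \right)}}{h + t{\left(157 \right)}} = \frac{-21078 + 65}{-36 - 984} = - \frac{21013}{-36 - 984} = - \frac{21013}{-1020} = \left(-21013\right) \left(- \frac{1}{1020}\right) = \frac{21013}{1020}$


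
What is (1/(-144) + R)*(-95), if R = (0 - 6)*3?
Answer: 246335/144 ≈ 1710.7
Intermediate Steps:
R = -18 (R = -6*3 = -18)
(1/(-144) + R)*(-95) = (1/(-144) - 18)*(-95) = (-1/144 - 18)*(-95) = -2593/144*(-95) = 246335/144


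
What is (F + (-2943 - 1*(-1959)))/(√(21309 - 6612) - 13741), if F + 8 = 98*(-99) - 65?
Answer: 147839419/188800384 + 32277*√1633/188800384 ≈ 0.78996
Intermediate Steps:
F = -9775 (F = -8 + (98*(-99) - 65) = -8 + (-9702 - 65) = -8 - 9767 = -9775)
(F + (-2943 - 1*(-1959)))/(√(21309 - 6612) - 13741) = (-9775 + (-2943 - 1*(-1959)))/(√(21309 - 6612) - 13741) = (-9775 + (-2943 + 1959))/(√14697 - 13741) = (-9775 - 984)/(3*√1633 - 13741) = -10759/(-13741 + 3*√1633)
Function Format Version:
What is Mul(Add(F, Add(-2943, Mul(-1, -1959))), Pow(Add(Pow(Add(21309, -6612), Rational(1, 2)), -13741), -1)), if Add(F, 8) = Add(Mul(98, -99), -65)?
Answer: Add(Rational(147839419, 188800384), Mul(Rational(32277, 188800384), Pow(1633, Rational(1, 2)))) ≈ 0.78996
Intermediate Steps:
F = -9775 (F = Add(-8, Add(Mul(98, -99), -65)) = Add(-8, Add(-9702, -65)) = Add(-8, -9767) = -9775)
Mul(Add(F, Add(-2943, Mul(-1, -1959))), Pow(Add(Pow(Add(21309, -6612), Rational(1, 2)), -13741), -1)) = Mul(Add(-9775, Add(-2943, Mul(-1, -1959))), Pow(Add(Pow(Add(21309, -6612), Rational(1, 2)), -13741), -1)) = Mul(Add(-9775, Add(-2943, 1959)), Pow(Add(Pow(14697, Rational(1, 2)), -13741), -1)) = Mul(Add(-9775, -984), Pow(Add(Mul(3, Pow(1633, Rational(1, 2))), -13741), -1)) = Mul(-10759, Pow(Add(-13741, Mul(3, Pow(1633, Rational(1, 2)))), -1))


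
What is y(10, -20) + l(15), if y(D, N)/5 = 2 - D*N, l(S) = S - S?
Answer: 1010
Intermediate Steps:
l(S) = 0
y(D, N) = 10 - 5*D*N (y(D, N) = 5*(2 - D*N) = 10 - 5*D*N)
y(10, -20) + l(15) = (10 - 5*10*(-20)) + 0 = (10 + 1000) + 0 = 1010 + 0 = 1010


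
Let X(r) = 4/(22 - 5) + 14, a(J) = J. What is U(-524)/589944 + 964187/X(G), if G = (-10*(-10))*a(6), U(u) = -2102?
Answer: 2417469298823/35691612 ≈ 67732.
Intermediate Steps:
G = 600 (G = -10*(-10)*6 = 100*6 = 600)
X(r) = 242/17 (X(r) = 4/17 + 14 = 242/17)
U(-524)/589944 + 964187/X(G) = -2102/589944 + 964187/(242/17) = -2102*1/589944 + 964187*(17/242) = -1051/294972 + 16391179/242 = 2417469298823/35691612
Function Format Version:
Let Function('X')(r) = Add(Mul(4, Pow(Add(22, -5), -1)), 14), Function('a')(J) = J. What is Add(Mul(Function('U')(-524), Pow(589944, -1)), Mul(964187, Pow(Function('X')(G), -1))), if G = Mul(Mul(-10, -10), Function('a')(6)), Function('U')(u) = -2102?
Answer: Rational(2417469298823, 35691612) ≈ 67732.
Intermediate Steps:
G = 600 (G = Mul(Mul(-10, -10), 6) = Mul(100, 6) = 600)
Function('X')(r) = Rational(242, 17) (Function('X')(r) = Add(Mul(4, Pow(17, -1)), 14) = Add(Mul(4, Rational(1, 17)), 14) = Add(Rational(4, 17), 14) = Rational(242, 17))
Add(Mul(Function('U')(-524), Pow(589944, -1)), Mul(964187, Pow(Function('X')(G), -1))) = Add(Mul(-2102, Pow(589944, -1)), Mul(964187, Pow(Rational(242, 17), -1))) = Add(Mul(-2102, Rational(1, 589944)), Mul(964187, Rational(17, 242))) = Add(Rational(-1051, 294972), Rational(16391179, 242)) = Rational(2417469298823, 35691612)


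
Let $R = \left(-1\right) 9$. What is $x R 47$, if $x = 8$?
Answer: $-3384$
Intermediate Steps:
$R = -9$
$x R 47 = 8 \left(-9\right) 47 = \left(-72\right) 47 = -3384$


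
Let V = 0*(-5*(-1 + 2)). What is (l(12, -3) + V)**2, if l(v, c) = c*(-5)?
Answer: 225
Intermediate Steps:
l(v, c) = -5*c
V = 0 (V = 0*(-5*1) = 0*(-5) = 0)
(l(12, -3) + V)**2 = (-5*(-3) + 0)**2 = (15 + 0)**2 = 15**2 = 225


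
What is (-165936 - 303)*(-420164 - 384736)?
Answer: 133805771100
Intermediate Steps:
(-165936 - 303)*(-420164 - 384736) = -166239*(-804900) = 133805771100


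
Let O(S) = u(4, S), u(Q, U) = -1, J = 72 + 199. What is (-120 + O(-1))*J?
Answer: -32791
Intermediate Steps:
J = 271
O(S) = -1
(-120 + O(-1))*J = (-120 - 1)*271 = -121*271 = -32791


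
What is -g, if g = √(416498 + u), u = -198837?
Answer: -√217661 ≈ -466.54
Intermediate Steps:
g = √217661 (g = √(416498 - 198837) = √217661 ≈ 466.54)
-g = -√217661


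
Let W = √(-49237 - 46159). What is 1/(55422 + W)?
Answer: 27711/1535846740 - I*√23849/1535846740 ≈ 1.8043e-5 - 1.0055e-7*I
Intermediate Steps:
W = 2*I*√23849 (W = √(-95396) = 2*I*√23849 ≈ 308.86*I)
1/(55422 + W) = 1/(55422 + 2*I*√23849)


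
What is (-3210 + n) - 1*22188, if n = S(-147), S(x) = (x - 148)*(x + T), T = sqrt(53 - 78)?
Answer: 17967 - 1475*I ≈ 17967.0 - 1475.0*I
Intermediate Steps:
T = 5*I (T = sqrt(-25) = 5*I ≈ 5.0*I)
S(x) = (-148 + x)*(x + 5*I) (S(x) = (x - 148)*(x + 5*I) = (-148 + x)*(x + 5*I))
n = 43365 - 1475*I (n = (-147)**2 - 740*I - 147*(-148 + 5*I) = 21609 - 740*I + (21756 - 735*I) = 43365 - 1475*I ≈ 43365.0 - 1475.0*I)
(-3210 + n) - 1*22188 = (-3210 + (43365 - 1475*I)) - 1*22188 = (40155 - 1475*I) - 22188 = 17967 - 1475*I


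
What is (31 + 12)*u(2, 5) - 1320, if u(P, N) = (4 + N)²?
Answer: 2163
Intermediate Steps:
(31 + 12)*u(2, 5) - 1320 = (31 + 12)*(4 + 5)² - 1320 = 43*9² - 1320 = 43*81 - 1320 = 3483 - 1320 = 2163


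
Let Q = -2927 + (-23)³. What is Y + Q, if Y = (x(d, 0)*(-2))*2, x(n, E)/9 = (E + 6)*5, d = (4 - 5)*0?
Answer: -16174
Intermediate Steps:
d = 0 (d = -1*0 = 0)
x(n, E) = 270 + 45*E (x(n, E) = 9*((E + 6)*5) = 9*((6 + E)*5) = 9*(30 + 5*E) = 270 + 45*E)
Q = -15094 (Q = -2927 - 12167 = -15094)
Y = -1080 (Y = ((270 + 45*0)*(-2))*2 = ((270 + 0)*(-2))*2 = (270*(-2))*2 = -540*2 = -1080)
Y + Q = -1080 - 15094 = -16174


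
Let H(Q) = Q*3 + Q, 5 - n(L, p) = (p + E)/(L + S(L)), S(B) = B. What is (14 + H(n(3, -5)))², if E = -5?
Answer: 14884/9 ≈ 1653.8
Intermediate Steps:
n(L, p) = 5 - (-5 + p)/(2*L) (n(L, p) = 5 - (p - 5)/(L + L) = 5 - (-5 + p)/(2*L))
H(Q) = 4*Q (H(Q) = 3*Q + Q = 4*Q)
(14 + H(n(3, -5)))² = (14 + 4*((½)*(5 - 1*(-5) + 10*3)/3))² = (14 + 4*((½)*(⅓)*(5 + 5 + 30)))² = (14 + 4*((½)*(⅓)*40))² = (14 + 4*(20/3))² = (14 + 80/3)² = (122/3)² = 14884/9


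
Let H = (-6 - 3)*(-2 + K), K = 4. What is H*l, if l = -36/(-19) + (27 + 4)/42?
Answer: -6303/133 ≈ -47.391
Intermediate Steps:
l = 2101/798 (l = -36*(-1/19) + 31*(1/42) = 36/19 + 31/42 = 2101/798 ≈ 2.6328)
H = -18 (H = (-6 - 3)*(-2 + 4) = -9*2 = -18)
H*l = -18*2101/798 = -6303/133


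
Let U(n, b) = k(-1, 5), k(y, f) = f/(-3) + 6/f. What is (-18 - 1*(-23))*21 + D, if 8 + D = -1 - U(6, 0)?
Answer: 1447/15 ≈ 96.467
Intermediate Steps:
k(y, f) = 6/f - f/3 (k(y, f) = f*(-⅓) + 6/f = -f/3 + 6/f = 6/f - f/3)
U(n, b) = -7/15 (U(n, b) = 6/5 - ⅓*5 = 6*(⅕) - 5/3 = 6/5 - 5/3 = -7/15)
D = -128/15 (D = -8 + (-1 - 1*(-7/15)) = -8 + (-1 + 7/15) = -8 - 8/15 = -128/15 ≈ -8.5333)
(-18 - 1*(-23))*21 + D = (-18 - 1*(-23))*21 - 128/15 = (-18 + 23)*21 - 128/15 = 5*21 - 128/15 = 105 - 128/15 = 1447/15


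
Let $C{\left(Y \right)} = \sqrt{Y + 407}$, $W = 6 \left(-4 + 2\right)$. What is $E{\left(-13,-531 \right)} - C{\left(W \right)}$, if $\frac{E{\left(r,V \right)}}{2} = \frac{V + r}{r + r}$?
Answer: $\frac{544}{13} - \sqrt{395} \approx 21.972$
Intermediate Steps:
$E{\left(r,V \right)} = \frac{V + r}{r}$ ($E{\left(r,V \right)} = 2 \frac{V + r}{r + r} = 2 \frac{V + r}{2 r} = \frac{V + r}{r}$)
$W = -12$ ($W = 6 \left(-2\right) = -12$)
$C{\left(Y \right)} = \sqrt{407 + Y}$
$E{\left(-13,-531 \right)} - C{\left(W \right)} = \frac{-531 - 13}{-13} - \sqrt{407 - 12} = \left(- \frac{1}{13}\right) \left(-544\right) - \sqrt{395} = \frac{544}{13} - \sqrt{395}$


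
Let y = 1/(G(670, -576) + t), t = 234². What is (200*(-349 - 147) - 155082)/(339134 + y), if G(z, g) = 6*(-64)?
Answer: -13825820904/18439393849 ≈ -0.74980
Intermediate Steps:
t = 54756
G(z, g) = -384
y = 1/54372 (y = 1/(-384 + 54756) = 1/54372 ≈ 1.8392e-5)
(200*(-349 - 147) - 155082)/(339134 + y) = (200*(-349 - 147) - 155082)/(339134 + 1/54372) = (200*(-496) - 155082)/(18439393849/54372) = (-99200 - 155082)*(54372/18439393849) = -254282*54372/18439393849 = -13825820904/18439393849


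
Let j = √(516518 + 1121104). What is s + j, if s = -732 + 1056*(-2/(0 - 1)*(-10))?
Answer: -21852 + 3*√181958 ≈ -20572.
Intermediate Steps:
j = 3*√181958 (j = √1637622 = 3*√181958 ≈ 1279.7)
s = -21852 (s = -732 + 1056*(-2/(-1)*(-10)) = -732 + 1056*(-2*(-1)*(-10)) = -732 + 1056*(2*(-10)) = -732 + 1056*(-20) = -732 - 21120 = -21852)
s + j = -21852 + 3*√181958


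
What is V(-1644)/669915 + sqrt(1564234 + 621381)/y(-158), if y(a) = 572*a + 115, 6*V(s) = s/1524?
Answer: -137/510475230 - sqrt(2185615)/90261 ≈ -0.016379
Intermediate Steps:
V(s) = s/9144 (V(s) = (s/1524)/6 = s/9144)
y(a) = 115 + 572*a
V(-1644)/669915 + sqrt(1564234 + 621381)/y(-158) = ((1/9144)*(-1644))/669915 + sqrt(1564234 + 621381)/(115 + 572*(-158)) = -137/762*1/669915 + sqrt(2185615)/(115 - 90376) = -137/510475230 + sqrt(2185615)/(-90261) = -137/510475230 + sqrt(2185615)*(-1/90261) = -137/510475230 - sqrt(2185615)/90261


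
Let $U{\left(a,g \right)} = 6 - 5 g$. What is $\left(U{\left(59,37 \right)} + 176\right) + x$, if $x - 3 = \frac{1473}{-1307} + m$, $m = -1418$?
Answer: $- \frac{1854799}{1307} \approx -1419.1$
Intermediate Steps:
$x = - \frac{1850878}{1307}$ ($x = 3 - \left(1418 - \frac{1473}{-1307}\right) = 3 + \left(1473 \left(- \frac{1}{1307}\right) - 1418\right) = 3 - \frac{1854799}{1307} = - \frac{1850878}{1307} \approx -1416.1$)
$\left(U{\left(59,37 \right)} + 176\right) + x = \left(\left(6 - 185\right) + 176\right) - \frac{1850878}{1307} = \left(-179 + 176\right) - \frac{1850878}{1307} = -3 - \frac{1850878}{1307} = - \frac{1854799}{1307}$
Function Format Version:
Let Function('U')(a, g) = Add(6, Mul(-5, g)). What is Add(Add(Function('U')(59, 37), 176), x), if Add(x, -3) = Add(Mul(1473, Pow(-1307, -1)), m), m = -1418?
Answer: Rational(-1854799, 1307) ≈ -1419.1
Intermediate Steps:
x = Rational(-1850878, 1307) (x = Add(3, Add(Mul(1473, Pow(-1307, -1)), -1418)) = Add(3, Add(Mul(1473, Rational(-1, 1307)), -1418)) = Add(3, Add(Rational(-1473, 1307), -1418)) = Add(3, Rational(-1854799, 1307)) = Rational(-1850878, 1307) ≈ -1416.1)
Add(Add(Function('U')(59, 37), 176), x) = Add(Add(Add(6, Mul(-5, 37)), 176), Rational(-1850878, 1307)) = Add(Add(Add(6, -185), 176), Rational(-1850878, 1307)) = Add(Add(-179, 176), Rational(-1850878, 1307)) = Add(-3, Rational(-1850878, 1307)) = Rational(-1854799, 1307)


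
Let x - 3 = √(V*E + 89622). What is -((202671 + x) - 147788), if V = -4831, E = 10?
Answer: -54886 - 4*√2582 ≈ -55089.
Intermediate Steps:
x = 3 + 4*√2582 (x = 3 + √(-4831*10 + 89622) = 3 + √(-48310 + 89622) = 3 + √41312 = 3 + 4*√2582 ≈ 206.25)
-((202671 + x) - 147788) = -((202671 + (3 + 4*√2582)) - 147788) = -((202674 + 4*√2582) - 147788) = -(54886 + 4*√2582) = -54886 - 4*√2582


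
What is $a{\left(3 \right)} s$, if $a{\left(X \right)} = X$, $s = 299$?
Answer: $897$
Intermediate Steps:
$a{\left(3 \right)} s = 3 \cdot 299 = 897$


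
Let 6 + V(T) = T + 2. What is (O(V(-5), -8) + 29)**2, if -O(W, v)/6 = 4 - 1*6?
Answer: 1681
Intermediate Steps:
V(T) = -4 + T (V(T) = -6 + (T + 2) = -6 + (2 + T) = -4 + T)
O(W, v) = 12 (O(W, v) = -6*(4 - 1*6) = -6*(4 - 6) = -6*(-2) = 12)
(O(V(-5), -8) + 29)**2 = (12 + 29)**2 = 41**2 = 1681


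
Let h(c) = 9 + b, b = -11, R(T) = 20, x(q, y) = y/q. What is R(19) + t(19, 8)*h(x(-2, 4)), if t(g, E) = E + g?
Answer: -34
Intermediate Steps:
h(c) = -2 (h(c) = 9 - 11 = -2)
R(19) + t(19, 8)*h(x(-2, 4)) = 20 + (8 + 19)*(-2) = 20 + 27*(-2) = 20 - 54 = -34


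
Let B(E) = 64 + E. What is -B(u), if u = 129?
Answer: -193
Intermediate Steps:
-B(u) = -(64 + 129) = -1*193 = -193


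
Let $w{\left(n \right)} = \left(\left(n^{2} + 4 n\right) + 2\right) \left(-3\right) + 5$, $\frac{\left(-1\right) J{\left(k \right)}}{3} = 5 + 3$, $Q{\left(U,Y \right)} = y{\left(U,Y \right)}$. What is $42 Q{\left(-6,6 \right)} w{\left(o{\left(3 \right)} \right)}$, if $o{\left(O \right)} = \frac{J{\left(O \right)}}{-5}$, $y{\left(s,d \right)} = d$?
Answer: $- \frac{804636}{25} \approx -32185.0$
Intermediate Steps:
$Q{\left(U,Y \right)} = Y$
$J{\left(k \right)} = -24$ ($J{\left(k \right)} = - 3 \left(5 + 3\right) = \left(-3\right) 8 = -24$)
$o{\left(O \right)} = \frac{24}{5}$ ($o{\left(O \right)} = - \frac{24}{-5} = \left(-24\right) \left(- \frac{1}{5}\right) = \frac{24}{5}$)
$w{\left(n \right)} = -1 - 12 n - 3 n^{2}$ ($w{\left(n \right)} = \left(2 + n^{2} + 4 n\right) \left(-3\right) + 5 = \left(-6 - 12 n - 3 n^{2}\right) + 5 = -1 - 12 n - 3 n^{2}$)
$42 Q{\left(-6,6 \right)} w{\left(o{\left(3 \right)} \right)} = 42 \cdot 6 \left(-1 - \frac{288}{5} - 3 \left(\frac{24}{5}\right)^{2}\right) = 252 \left(-1 - \frac{288}{5} - \frac{1728}{25}\right) = 252 \left(- \frac{3193}{25}\right) = - \frac{804636}{25}$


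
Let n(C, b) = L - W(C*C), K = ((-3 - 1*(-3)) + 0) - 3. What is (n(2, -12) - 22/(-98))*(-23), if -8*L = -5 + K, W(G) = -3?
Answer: -4761/49 ≈ -97.163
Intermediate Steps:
K = -3 (K = ((-3 + 3) + 0) - 3 = (0 + 0) - 3 = 0 - 3 = -3)
L = 1 (L = -(-5 - 3)/8 = -⅛*(-8) = 1)
n(C, b) = 4 (n(C, b) = 1 - 1*(-3) = 1 + 3 = 4)
(n(2, -12) - 22/(-98))*(-23) = (4 - 22/(-98))*(-23) = (4 - 22*(-1/98))*(-23) = (4 + 11/49)*(-23) = (207/49)*(-23) = -4761/49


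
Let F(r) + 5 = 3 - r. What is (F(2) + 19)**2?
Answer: 225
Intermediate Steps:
F(r) = -2 - r (F(r) = -5 + (3 - r) = -2 - r)
(F(2) + 19)**2 = ((-2 - 1*2) + 19)**2 = ((-2 - 2) + 19)**2 = (-4 + 19)**2 = 15**2 = 225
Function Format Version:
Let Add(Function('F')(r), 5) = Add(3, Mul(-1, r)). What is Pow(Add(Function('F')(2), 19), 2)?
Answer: 225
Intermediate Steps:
Function('F')(r) = Add(-2, Mul(-1, r)) (Function('F')(r) = Add(-5, Add(3, Mul(-1, r))) = Add(-2, Mul(-1, r)))
Pow(Add(Function('F')(2), 19), 2) = Pow(Add(Add(-2, Mul(-1, 2)), 19), 2) = Pow(Add(Add(-2, -2), 19), 2) = Pow(Add(-4, 19), 2) = Pow(15, 2) = 225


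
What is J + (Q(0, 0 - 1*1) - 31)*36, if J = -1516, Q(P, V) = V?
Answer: -2668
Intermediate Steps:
J + (Q(0, 0 - 1*1) - 31)*36 = -1516 + ((0 - 1*1) - 31)*36 = -1516 + ((0 - 1) - 31)*36 = -1516 + (-1 - 31)*36 = -1516 - 32*36 = -1516 - 1152 = -2668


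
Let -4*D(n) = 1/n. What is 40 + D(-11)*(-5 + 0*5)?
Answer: 1755/44 ≈ 39.886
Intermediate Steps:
D(n) = -1/(4*n)
40 + D(-11)*(-5 + 0*5) = 40 + (-¼/(-11))*(-5 + 0*5) = 40 + (-¼*(-1/11))*(-5 + 0) = 40 + (1/44)*(-5) = 40 - 5/44 = 1755/44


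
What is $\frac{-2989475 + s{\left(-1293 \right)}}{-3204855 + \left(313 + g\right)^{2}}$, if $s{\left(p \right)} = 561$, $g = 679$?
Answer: $\frac{103066}{76579} \approx 1.3459$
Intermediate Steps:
$\frac{-2989475 + s{\left(-1293 \right)}}{-3204855 + \left(313 + g\right)^{2}} = \frac{-2989475 + 561}{-3204855 + \left(313 + 679\right)^{2}} = - \frac{2988914}{-3204855 + 992^{2}} = - \frac{2988914}{-3204855 + 984064} = - \frac{2988914}{-2220791} = \left(-2988914\right) \left(- \frac{1}{2220791}\right) = \frac{103066}{76579}$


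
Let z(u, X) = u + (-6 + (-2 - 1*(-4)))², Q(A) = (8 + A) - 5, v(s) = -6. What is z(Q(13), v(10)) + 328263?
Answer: 328295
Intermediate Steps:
Q(A) = 3 + A
z(u, X) = 16 + u (z(u, X) = u + (-6 + (-2 + 4))² = u + (-6 + 2)² = u + (-4)² = u + 16 = 16 + u)
z(Q(13), v(10)) + 328263 = (16 + (3 + 13)) + 328263 = (16 + 16) + 328263 = 32 + 328263 = 328295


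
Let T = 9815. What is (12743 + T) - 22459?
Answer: 99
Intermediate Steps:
(12743 + T) - 22459 = (12743 + 9815) - 22459 = 22558 - 22459 = 99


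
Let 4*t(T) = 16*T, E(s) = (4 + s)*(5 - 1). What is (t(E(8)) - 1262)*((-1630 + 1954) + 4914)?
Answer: -5604660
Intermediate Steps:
E(s) = 16 + 4*s (E(s) = (4 + s)*4 = 16 + 4*s)
t(T) = 4*T (t(T) = (16*T)/4 = 4*T)
(t(E(8)) - 1262)*((-1630 + 1954) + 4914) = (4*(16 + 4*8) - 1262)*((-1630 + 1954) + 4914) = (4*(16 + 32) - 1262)*(324 + 4914) = (4*48 - 1262)*5238 = (192 - 1262)*5238 = -1070*5238 = -5604660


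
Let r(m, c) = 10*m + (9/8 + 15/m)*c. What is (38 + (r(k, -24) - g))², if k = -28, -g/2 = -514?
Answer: 80802121/49 ≈ 1.6490e+6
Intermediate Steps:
g = 1028 (g = -2*(-514) = 1028)
r(m, c) = 10*m + c*(9/8 + 15/m) (r(m, c) = 10*m + (9*(⅛) + 15/m)*c = 10*m + (9/8 + 15/m)*c = 10*m + c*(9/8 + 15/m))
(38 + (r(k, -24) - g))² = (38 + ((10*(-28) + (9/8)*(-24) + 15*(-24)/(-28)) - 1*1028))² = (38 + ((-280 - 27 + 15*(-24)*(-1/28)) - 1028))² = (38 + ((-280 - 27 + 90/7) - 1028))² = (38 + (-2059/7 - 1028))² = (38 - 9255/7)² = (-8989/7)² = 80802121/49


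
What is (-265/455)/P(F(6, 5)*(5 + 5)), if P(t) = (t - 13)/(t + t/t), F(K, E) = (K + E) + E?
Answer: -1219/1911 ≈ -0.63789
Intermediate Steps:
F(K, E) = K + 2*E (F(K, E) = (E + K) + E = K + 2*E)
P(t) = (-13 + t)/(1 + t) (P(t) = (-13 + t)/(t + 1) = (-13 + t)/(1 + t))
(-265/455)/P(F(6, 5)*(5 + 5)) = (-265/455)/(((-13 + (6 + 2*5)*(5 + 5))/(1 + (6 + 2*5)*(5 + 5)))) = (-265*1/455)/(((-13 + (6 + 10)*10)/(1 + (6 + 10)*10))) = -53*(1 + 16*10)/(-13 + 16*10)/91 = -53*(1 + 160)/(-13 + 160)/91 = -53/(91*(147/161)) = -53/(91*((1/161)*147)) = -53/(91*21/23) = -53/91*23/21 = -1219/1911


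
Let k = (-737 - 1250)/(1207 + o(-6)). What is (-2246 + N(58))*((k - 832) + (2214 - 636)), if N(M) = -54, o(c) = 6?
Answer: -2076695300/1213 ≈ -1.7120e+6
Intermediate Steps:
k = -1987/1213 (k = (-737 - 1250)/(1207 + 6) = -1987/1213 ≈ -1.6381)
(-2246 + N(58))*((k - 832) + (2214 - 636)) = (-2246 - 54)*((-1987/1213 - 832) + (2214 - 636)) = -2300*(-1011203/1213 + 1578) = -2300*902911/1213 = -2076695300/1213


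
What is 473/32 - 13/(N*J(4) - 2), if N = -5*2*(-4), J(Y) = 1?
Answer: 8779/608 ≈ 14.439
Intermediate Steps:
N = 40 (N = -10*(-4) = 40)
473/32 - 13/(N*J(4) - 2) = 473/32 - 13/(40*1 - 2) = 473*(1/32) - 13/(40 - 2) = 473/32 - 13/38 = 8779/608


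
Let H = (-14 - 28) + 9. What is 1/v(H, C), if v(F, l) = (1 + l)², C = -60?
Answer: 1/3481 ≈ 0.00028727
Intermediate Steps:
H = -33 (H = -42 + 9 = -33)
1/v(H, C) = 1/((1 - 60)²) = 1/((-59)²) = 1/3481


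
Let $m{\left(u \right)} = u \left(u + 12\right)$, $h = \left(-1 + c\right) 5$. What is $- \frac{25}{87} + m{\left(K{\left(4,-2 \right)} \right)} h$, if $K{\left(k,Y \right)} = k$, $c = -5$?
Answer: $- \frac{167065}{87} \approx -1920.3$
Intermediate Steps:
$h = -30$ ($h = \left(-1 - 5\right) 5 = \left(-6\right) 5 = -30$)
$m{\left(u \right)} = u \left(12 + u\right)$
$- \frac{25}{87} + m{\left(K{\left(4,-2 \right)} \right)} h = - \frac{25}{87} + 4 \left(12 + 4\right) \left(-30\right) = \left(-25\right) \frac{1}{87} + 4 \cdot 16 \left(-30\right) = - \frac{25}{87} + 64 \left(-30\right) = - \frac{25}{87} - 1920 = - \frac{167065}{87}$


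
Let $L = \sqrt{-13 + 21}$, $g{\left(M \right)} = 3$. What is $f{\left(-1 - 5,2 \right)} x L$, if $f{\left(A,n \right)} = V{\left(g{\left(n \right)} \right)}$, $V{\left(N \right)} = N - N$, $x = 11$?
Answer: $0$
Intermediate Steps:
$V{\left(N \right)} = 0$
$L = 2 \sqrt{2}$ ($L = \sqrt{8} = 2 \sqrt{2} \approx 2.8284$)
$f{\left(A,n \right)} = 0$
$f{\left(-1 - 5,2 \right)} x L = 0 \cdot 11 \cdot 2 \sqrt{2} = 0 \cdot 2 \sqrt{2} = 0$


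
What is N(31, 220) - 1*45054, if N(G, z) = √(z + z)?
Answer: -45054 + 2*√110 ≈ -45033.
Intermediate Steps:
N(G, z) = √2*√z (N(G, z) = √(2*z) = √2*√z)
N(31, 220) - 1*45054 = √2*√220 - 1*45054 = √2*(2*√55) - 45054 = 2*√110 - 45054 = -45054 + 2*√110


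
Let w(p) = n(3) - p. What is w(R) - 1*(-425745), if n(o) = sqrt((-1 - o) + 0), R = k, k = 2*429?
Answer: 424887 + 2*I ≈ 4.2489e+5 + 2.0*I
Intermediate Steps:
k = 858
R = 858
n(o) = sqrt(-1 - o)
w(p) = -p + 2*I (w(p) = sqrt(-1 - 1*3) - p = sqrt(-1 - 3) - p = sqrt(-4) - p = 2*I - p = -p + 2*I)
w(R) - 1*(-425745) = (-1*858 + 2*I) - 1*(-425745) = (-858 + 2*I) + 425745 = 424887 + 2*I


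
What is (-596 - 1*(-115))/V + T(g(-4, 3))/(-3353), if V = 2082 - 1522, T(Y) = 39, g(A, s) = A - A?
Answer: -233519/268240 ≈ -0.87056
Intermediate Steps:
g(A, s) = 0
V = 560
(-596 - 1*(-115))/V + T(g(-4, 3))/(-3353) = (-596 - 1*(-115))/560 + 39/(-3353) = (-596 + 115)*(1/560) + 39*(-1/3353) = -481*1/560 - 39/3353 = -481/560 - 39/3353 = -233519/268240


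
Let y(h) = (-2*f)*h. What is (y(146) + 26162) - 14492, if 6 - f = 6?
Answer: 11670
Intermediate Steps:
f = 0 (f = 6 - 1*6 = 6 - 6 = 0)
y(h) = 0 (y(h) = (-2*0)*h = 0*h = 0)
(y(146) + 26162) - 14492 = (0 + 26162) - 14492 = 26162 - 14492 = 11670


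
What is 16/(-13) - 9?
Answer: -133/13 ≈ -10.231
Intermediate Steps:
16/(-13) - 9 = -1/13*16 - 9 = -16/13 - 9 = -133/13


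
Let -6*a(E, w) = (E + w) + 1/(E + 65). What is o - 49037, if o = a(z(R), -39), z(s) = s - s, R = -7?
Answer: -9560948/195 ≈ -49031.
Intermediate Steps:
z(s) = 0
a(E, w) = -E/6 - w/6 - 1/(6*(65 + E)) (a(E, w) = -((E + w) + 1/(E + 65))/6 = -((E + w) + 1/(65 + E))/6 = -(E + w + 1/(65 + E))/6 = -E/6 - w/6 - 1/(6*(65 + E)))
o = 1267/195 (o = (-1 - 1*0² - 65*0 - 65*(-39) - 1*0*(-39))/(6*(65 + 0)) = (⅙)*(-1 - 1*0 + 0 + 2535 + 0)/65 = (⅙)*(1/65)*(-1 + 0 + 0 + 2535 + 0) = (⅙)*(1/65)*2534 = 1267/195 ≈ 6.4974)
o - 49037 = 1267/195 - 49037 = -9560948/195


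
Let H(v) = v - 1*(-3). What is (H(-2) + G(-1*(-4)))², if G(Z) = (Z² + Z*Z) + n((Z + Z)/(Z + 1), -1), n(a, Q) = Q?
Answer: 1024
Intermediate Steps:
G(Z) = -1 + 2*Z² (G(Z) = (Z² + Z*Z) - 1 = (Z² + Z²) - 1 = 2*Z² - 1 = -1 + 2*Z²)
H(v) = 3 + v (H(v) = v + 3 = 3 + v)
(H(-2) + G(-1*(-4)))² = ((3 - 2) + (-1 + 2*(-1*(-4))²))² = (1 + (-1 + 2*4²))² = (1 + (-1 + 2*16))² = (1 + (-1 + 32))² = (1 + 31)² = 32² = 1024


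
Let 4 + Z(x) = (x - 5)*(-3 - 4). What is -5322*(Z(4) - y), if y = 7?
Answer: 21288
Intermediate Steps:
Z(x) = 31 - 7*x (Z(x) = -4 + (x - 5)*(-3 - 4) = -4 + (-5 + x)*(-7) = -4 + (35 - 7*x) = 31 - 7*x)
-5322*(Z(4) - y) = -5322*((31 - 7*4) - 1*7) = -5322*((31 - 28) - 7) = -5322*(3 - 7) = -5322*(-4) = 21288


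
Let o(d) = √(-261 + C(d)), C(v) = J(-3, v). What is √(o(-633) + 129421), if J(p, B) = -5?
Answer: √(129421 + I*√266) ≈ 359.75 + 0.023*I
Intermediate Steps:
C(v) = -5
o(d) = I*√266 (o(d) = √(-261 - 5) = √(-266) = I*√266)
√(o(-633) + 129421) = √(I*√266 + 129421) = √(129421 + I*√266)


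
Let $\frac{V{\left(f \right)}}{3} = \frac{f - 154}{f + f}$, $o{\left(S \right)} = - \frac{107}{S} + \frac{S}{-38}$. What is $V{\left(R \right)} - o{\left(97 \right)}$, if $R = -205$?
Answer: $\frac{2373643}{377815} \approx 6.2826$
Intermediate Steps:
$o{\left(S \right)} = - \frac{107}{S} - \frac{S}{38}$ ($o{\left(S \right)} = - \frac{107}{S} + S \left(- \frac{1}{38}\right) = - \frac{107}{S} - \frac{S}{38}$)
$V{\left(f \right)} = \frac{3 \left(-154 + f\right)}{2 f}$ ($V{\left(f \right)} = 3 \frac{f - 154}{f + f} = 3 \frac{-154 + f}{2 f} = \frac{3 \left(-154 + f\right)}{2 f}$)
$V{\left(R \right)} - o{\left(97 \right)} = \left(\frac{3}{2} - \frac{231}{-205}\right) - \left(- \frac{107}{97} - \frac{97}{38}\right) = \left(\frac{3}{2} - - \frac{231}{205}\right) - \left(\left(-107\right) \frac{1}{97} - \frac{97}{38}\right) = \left(\frac{3}{2} + \frac{231}{205}\right) - \left(- \frac{107}{97} - \frac{97}{38}\right) = \frac{1077}{410} - - \frac{13475}{3686} = \frac{1077}{410} + \frac{13475}{3686} = \frac{2373643}{377815}$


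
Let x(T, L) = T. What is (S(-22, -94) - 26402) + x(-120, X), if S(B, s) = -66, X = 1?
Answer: -26588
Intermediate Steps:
(S(-22, -94) - 26402) + x(-120, X) = (-66 - 26402) - 120 = -26468 - 120 = -26588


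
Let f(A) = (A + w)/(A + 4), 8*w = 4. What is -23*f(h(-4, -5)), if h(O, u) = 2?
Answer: -115/12 ≈ -9.5833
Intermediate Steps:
w = 1/2 (w = (1/8)*4 = 1/2 ≈ 0.50000)
f(A) = (1/2 + A)/(4 + A) (f(A) = (A + 1/2)/(A + 4) = (1/2 + A)/(4 + A))
-23*f(h(-4, -5)) = -23*(1/2 + 2)/(4 + 2) = -23*5/(6*2) = -23*5/12 = -115/12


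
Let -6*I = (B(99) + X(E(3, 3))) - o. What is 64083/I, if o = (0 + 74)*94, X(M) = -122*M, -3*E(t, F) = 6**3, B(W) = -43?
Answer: -128166/595 ≈ -215.41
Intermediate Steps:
E(t, F) = -72 (E(t, F) = -1/3*6**3 = -1/3*216 = -72)
o = 6956 (o = 74*94 = 6956)
I = -595/2 (I = -((-43 - 122*(-72)) - 1*6956)/6 = -((-43 + 8784) - 6956)/6 = -(8741 - 6956)/6 = -1/6*1785 = -595/2 ≈ -297.50)
64083/I = 64083/(-595/2) = 64083*(-2/595) = -128166/595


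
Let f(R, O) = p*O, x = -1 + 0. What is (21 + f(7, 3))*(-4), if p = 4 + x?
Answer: -120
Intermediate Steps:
x = -1
p = 3 (p = 4 - 1 = 3)
f(R, O) = 3*O
(21 + f(7, 3))*(-4) = (21 + 3*3)*(-4) = (21 + 9)*(-4) = 30*(-4) = -120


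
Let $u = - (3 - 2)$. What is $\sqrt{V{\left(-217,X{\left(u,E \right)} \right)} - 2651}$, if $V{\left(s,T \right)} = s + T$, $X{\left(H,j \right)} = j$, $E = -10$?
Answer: $i \sqrt{2878} \approx 53.647 i$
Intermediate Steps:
$u = -1$ ($u = \left(-1\right) 1 = -1$)
$V{\left(s,T \right)} = T + s$
$\sqrt{V{\left(-217,X{\left(u,E \right)} \right)} - 2651} = \sqrt{\left(-10 - 217\right) - 2651} = \sqrt{-227 - 2651} = \sqrt{-2878} = i \sqrt{2878}$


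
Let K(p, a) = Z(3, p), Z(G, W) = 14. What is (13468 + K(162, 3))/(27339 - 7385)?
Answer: 6741/9977 ≈ 0.67565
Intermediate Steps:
K(p, a) = 14
(13468 + K(162, 3))/(27339 - 7385) = (13468 + 14)/(27339 - 7385) = 13482/19954 = 13482*(1/19954) = 6741/9977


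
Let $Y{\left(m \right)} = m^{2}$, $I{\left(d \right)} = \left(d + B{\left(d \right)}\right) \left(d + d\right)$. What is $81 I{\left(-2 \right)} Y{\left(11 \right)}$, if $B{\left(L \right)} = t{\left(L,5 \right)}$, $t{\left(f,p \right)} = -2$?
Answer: $156816$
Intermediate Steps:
$B{\left(L \right)} = -2$
$I{\left(d \right)} = 2 d \left(-2 + d\right)$ ($I{\left(d \right)} = \left(d - 2\right) \left(d + d\right) = \left(-2 + d\right) 2 d = 2 d \left(-2 + d\right)$)
$81 I{\left(-2 \right)} Y{\left(11 \right)} = 81 \cdot 2 \left(-2\right) \left(-2 - 2\right) 11^{2} = 81 \cdot 2 \left(-2\right) \left(-4\right) 121 = 81 \cdot 16 \cdot 121 = 1296 \cdot 121 = 156816$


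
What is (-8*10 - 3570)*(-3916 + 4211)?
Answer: -1076750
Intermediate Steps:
(-8*10 - 3570)*(-3916 + 4211) = (-80 - 3570)*295 = -3650*295 = -1076750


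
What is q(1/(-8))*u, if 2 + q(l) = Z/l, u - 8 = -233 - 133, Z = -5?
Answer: -13604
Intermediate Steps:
u = -358 (u = 8 + (-233 - 133) = 8 - 366 = -358)
q(l) = -2 - 5/l
q(1/(-8))*u = (-2 - 5/(1/(-8)))*(-358) = (-2 - 5/(-1/8))*(-358) = (-2 - 5*(-8))*(-358) = (-2 + 40)*(-358) = 38*(-358) = -13604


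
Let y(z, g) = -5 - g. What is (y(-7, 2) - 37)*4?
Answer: -176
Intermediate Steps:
(y(-7, 2) - 37)*4 = ((-5 - 1*2) - 37)*4 = ((-5 - 2) - 37)*4 = (-7 - 37)*4 = -44*4 = -176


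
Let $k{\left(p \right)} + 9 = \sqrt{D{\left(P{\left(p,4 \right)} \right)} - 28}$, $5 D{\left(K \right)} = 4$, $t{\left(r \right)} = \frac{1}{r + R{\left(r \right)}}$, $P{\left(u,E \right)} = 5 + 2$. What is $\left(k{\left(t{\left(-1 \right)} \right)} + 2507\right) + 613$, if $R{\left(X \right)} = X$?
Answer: $3111 + \frac{2 i \sqrt{170}}{5} \approx 3111.0 + 5.2154 i$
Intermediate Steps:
$P{\left(u,E \right)} = 7$
$t{\left(r \right)} = \frac{1}{2 r}$ ($t{\left(r \right)} = \frac{1}{r + r} = \frac{1}{2 r}$)
$D{\left(K \right)} = \frac{4}{5}$ ($D{\left(K \right)} = \frac{1}{5} \cdot 4 = \frac{4}{5}$)
$k{\left(p \right)} = -9 + \frac{2 i \sqrt{170}}{5}$ ($k{\left(p \right)} = -9 + \sqrt{\frac{4}{5} - 28} = -9 + \sqrt{- \frac{136}{5}} = -9 + \frac{2 i \sqrt{170}}{5}$)
$\left(k{\left(t{\left(-1 \right)} \right)} + 2507\right) + 613 = \left(\left(-9 + \frac{2 i \sqrt{170}}{5}\right) + 2507\right) + 613 = \left(2498 + \frac{2 i \sqrt{170}}{5}\right) + 613 = 3111 + \frac{2 i \sqrt{170}}{5}$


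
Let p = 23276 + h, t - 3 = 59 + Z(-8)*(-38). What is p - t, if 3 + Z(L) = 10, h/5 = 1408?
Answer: 30520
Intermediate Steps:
h = 7040 (h = 5*1408 = 7040)
Z(L) = 7 (Z(L) = -3 + 10 = 7)
t = -204 (t = 3 + (59 + 7*(-38)) = 3 + (59 - 266) = 3 - 207 = -204)
p = 30316 (p = 23276 + 7040 = 30316)
p - t = 30316 - 1*(-204) = 30316 + 204 = 30520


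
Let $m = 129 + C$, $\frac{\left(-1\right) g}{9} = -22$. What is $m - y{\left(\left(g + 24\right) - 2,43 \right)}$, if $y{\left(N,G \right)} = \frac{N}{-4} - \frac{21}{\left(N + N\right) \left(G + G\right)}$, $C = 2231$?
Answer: $\frac{91383621}{37840} \approx 2415.0$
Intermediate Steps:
$g = 198$ ($g = \left(-9\right) \left(-22\right) = 198$)
$y{\left(N,G \right)} = - \frac{N}{4} - \frac{21}{4 G N}$ ($y{\left(N,G \right)} = N \left(- \frac{1}{4}\right) - \frac{21}{2 N 2 G} = - \frac{N}{4} - \frac{21}{4 G N}$)
$m = 2360$ ($m = 129 + 2231 = 2360$)
$m - y{\left(\left(g + 24\right) - 2,43 \right)} = 2360 - \left(- \frac{\left(198 + 24\right) - 2}{4} - \frac{21}{4 \cdot 43 \left(\left(198 + 24\right) - 2\right)}\right) = 2360 - \left(- \frac{222 - 2}{4} - \frac{21}{172 \left(222 - 2\right)}\right) = 2360 - \left(\left(- \frac{1}{4}\right) 220 - \frac{21}{172 \cdot 220}\right) = 2360 - \left(-55 - \frac{21}{172} \cdot \frac{1}{220}\right) = 2360 - \left(-55 - \frac{21}{37840}\right) = 2360 - - \frac{2081221}{37840} = 2360 + \frac{2081221}{37840} = \frac{91383621}{37840}$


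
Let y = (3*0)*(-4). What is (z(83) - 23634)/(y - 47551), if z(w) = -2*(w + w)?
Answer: 23966/47551 ≈ 0.50401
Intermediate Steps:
y = 0 (y = 0*(-4) = 0)
z(w) = -4*w
(z(83) - 23634)/(y - 47551) = (-4*83 - 23634)/(0 - 47551) = (-332 - 23634)/(-47551) = -23966*(-1/47551) = 23966/47551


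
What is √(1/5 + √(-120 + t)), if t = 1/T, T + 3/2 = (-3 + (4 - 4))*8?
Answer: √(13005 + 1275*I*√312222)/255 ≈ 2.362 + 2.3193*I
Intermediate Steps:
T = -51/2 (T = -3/2 + (-3 + (4 - 4))*8 = -3/2 + (-3 + 0)*8 = -3/2 - 3*8 = -3/2 - 24 = -51/2 ≈ -25.500)
t = -2/51 (t = 1/(-51/2) = -2/51 ≈ -0.039216)
√(1/5 + √(-120 + t)) = √(1/5 + √(-120 - 2/51)) = √(⅕ + √(-6122/51)) = √(⅕ + I*√312222/51)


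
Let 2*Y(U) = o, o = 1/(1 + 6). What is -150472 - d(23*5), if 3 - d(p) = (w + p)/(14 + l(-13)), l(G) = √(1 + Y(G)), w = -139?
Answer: -410650979/2729 + 24*√210/2729 ≈ -1.5048e+5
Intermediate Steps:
o = ⅐ (o = 1/7 = ⅐ ≈ 0.14286)
Y(U) = 1/14 (Y(U) = (½)*(⅐) = 1/14)
l(G) = √210/14 (l(G) = √(1 + 1/14) = √(15/14) = √210/14)
d(p) = 3 - (-139 + p)/(14 + √210/14)
-150472 - d(23*5) = -150472 - (35431/2729 - 4508*5/2729 - 139*√210/2729 + (23*5)*√210/2729) = -150472 - (35431/2729 - 196/2729*115 - 139*√210/2729 + (1/2729)*115*√210) = -150472 - (35431/2729 - 22540/2729 - 139*√210/2729 + 115*√210/2729) = -150472 - (12891/2729 - 24*√210/2729) = -150472 + (-12891/2729 + 24*√210/2729) = -410650979/2729 + 24*√210/2729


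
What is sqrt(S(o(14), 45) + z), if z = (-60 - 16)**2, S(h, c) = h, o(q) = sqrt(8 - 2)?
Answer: sqrt(5776 + sqrt(6)) ≈ 76.016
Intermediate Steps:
o(q) = sqrt(6)
z = 5776 (z = (-76)**2 = 5776)
sqrt(S(o(14), 45) + z) = sqrt(sqrt(6) + 5776) = sqrt(5776 + sqrt(6))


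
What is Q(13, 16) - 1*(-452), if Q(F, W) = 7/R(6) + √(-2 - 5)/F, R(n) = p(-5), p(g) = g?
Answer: 2253/5 + I*√7/13 ≈ 450.6 + 0.20352*I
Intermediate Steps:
R(n) = -5
Q(F, W) = -7/5 + I*√7/F (Q(F, W) = 7/(-5) + √(-2 - 5)/F = 7*(-⅕) + √(-7)/F = -7/5 + (I*√7)/F = -7/5 + I*√7/F)
Q(13, 16) - 1*(-452) = (-7/5 + I*√7/13) - 1*(-452) = (-7/5 + I*√7*(1/13)) + 452 = (-7/5 + I*√7/13) + 452 = 2253/5 + I*√7/13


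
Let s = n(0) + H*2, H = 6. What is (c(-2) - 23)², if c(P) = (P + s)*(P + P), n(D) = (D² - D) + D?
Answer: 3969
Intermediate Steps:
n(D) = D²
s = 12 (s = 0² + 6*2 = 0 + 12 = 12)
c(P) = 2*P*(12 + P) (c(P) = (P + 12)*(P + P) = (12 + P)*(2*P) = 2*P*(12 + P))
(c(-2) - 23)² = (2*(-2)*(12 - 2) - 23)² = (2*(-2)*10 - 23)² = (-40 - 23)² = (-63)² = 3969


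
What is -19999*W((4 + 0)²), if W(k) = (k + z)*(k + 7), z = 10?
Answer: -11959402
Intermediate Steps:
W(k) = (7 + k)*(10 + k) (W(k) = (k + 10)*(k + 7) = (10 + k)*(7 + k) = (7 + k)*(10 + k))
-19999*W((4 + 0)²) = -19999*(70 + ((4 + 0)²)² + 17*(4 + 0)²) = -19999*(70 + (4²)² + 17*4²) = -19999*(70 + 16² + 17*16) = -19999*(70 + 256 + 272) = -19999*598 = -11959402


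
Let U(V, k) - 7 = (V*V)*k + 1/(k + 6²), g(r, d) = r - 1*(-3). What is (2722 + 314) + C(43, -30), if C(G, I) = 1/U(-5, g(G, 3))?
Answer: 288040582/94875 ≈ 3036.0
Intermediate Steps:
g(r, d) = 3 + r (g(r, d) = r + 3 = 3 + r)
U(V, k) = 7 + 1/(36 + k) + k*V² (U(V, k) = 7 + ((V*V)*k + 1/(k + 6²)) = 7 + (V²*k + 1/(k + 36)) = 7 + (k*V² + 1/(36 + k)) = 7 + (1/(36 + k) + k*V²) = 7 + 1/(36 + k) + k*V²)
C(G, I) = (39 + G)/(2974 + 25*(3 + G)² + 907*G) (C(G, I) = 1/((253 + 7*(3 + G) + (-5)²*(3 + G)² + 36*(3 + G)*(-5)²)/(36 + (3 + G))) = 1/((253 + (21 + 7*G) + 25*(3 + G)² + 36*(3 + G)*25)/(39 + G)) = 1/((253 + (21 + 7*G) + 25*(3 + G)² + (2700 + 900*G))/(39 + G)) = 1/((2974 + 25*(3 + G)² + 907*G)/(39 + G)) = (39 + G)/(2974 + 25*(3 + G)² + 907*G))
(2722 + 314) + C(43, -30) = (2722 + 314) + (39 + 43)/(3199 + 25*43² + 1057*43) = 3036 + 82/(3199 + 25*1849 + 45451) = 3036 + 82/(3199 + 46225 + 45451) = 3036 + 82/94875 = 288040582/94875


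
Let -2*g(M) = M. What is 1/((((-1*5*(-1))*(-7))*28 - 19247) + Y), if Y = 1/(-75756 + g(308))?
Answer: -75910/1535431571 ≈ -4.9439e-5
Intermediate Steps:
g(M) = -M/2
Y = -1/75910 (Y = 1/(-75756 - ½*308) = 1/(-75756 - 154) = 1/(-75910) = -1/75910 ≈ -1.3173e-5)
1/((((-1*5*(-1))*(-7))*28 - 19247) + Y) = 1/((((-1*5*(-1))*(-7))*28 - 19247) - 1/75910) = 1/(((-5*(-1)*(-7))*28 - 19247) - 1/75910) = 1/(((5*(-7))*28 - 19247) - 1/75910) = 1/((-35*28 - 19247) - 1/75910) = 1/((-980 - 19247) - 1/75910) = 1/(-20227 - 1/75910) = 1/(-1535431571/75910) = -75910/1535431571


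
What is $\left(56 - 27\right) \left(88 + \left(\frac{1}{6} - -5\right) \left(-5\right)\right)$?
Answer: $\frac{10817}{6} \approx 1802.8$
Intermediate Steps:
$\left(56 - 27\right) \left(88 + \left(\frac{1}{6} - -5\right) \left(-5\right)\right) = \left(56 - 27\right) \left(88 + \left(\frac{1}{6} + 5\right) \left(-5\right)\right) = 29 \left(88 + \frac{31}{6} \left(-5\right)\right) = 29 \left(88 - \frac{155}{6}\right) = 29 \cdot \frac{373}{6} = \frac{10817}{6}$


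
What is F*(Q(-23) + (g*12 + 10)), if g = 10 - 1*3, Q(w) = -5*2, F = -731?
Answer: -61404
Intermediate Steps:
Q(w) = -10
g = 7 (g = 10 - 3 = 7)
F*(Q(-23) + (g*12 + 10)) = -731*(-10 + (7*12 + 10)) = -731*(-10 + (84 + 10)) = -731*(-10 + 94) = -731*84 = -61404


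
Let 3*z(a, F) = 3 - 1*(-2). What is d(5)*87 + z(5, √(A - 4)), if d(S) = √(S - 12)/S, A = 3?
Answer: 5/3 + 87*I*√7/5 ≈ 1.6667 + 46.036*I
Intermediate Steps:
z(a, F) = 5/3 (z(a, F) = (3 - 1*(-2))/3 = (3 + 2)/3 = (⅓)*5 = 5/3)
d(S) = √(-12 + S)/S
d(5)*87 + z(5, √(A - 4)) = (√(-12 + 5)/5)*87 + 5/3 = (√(-7)/5)*87 + 5/3 = ((I*√7)/5)*87 + 5/3 = (I*√7/5)*87 + 5/3 = 87*I*√7/5 + 5/3 = 5/3 + 87*I*√7/5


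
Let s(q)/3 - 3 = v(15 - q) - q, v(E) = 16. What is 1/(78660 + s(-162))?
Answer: 1/79203 ≈ 1.2626e-5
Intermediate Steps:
s(q) = 57 - 3*q (s(q) = 9 + 3*(16 - q) = 9 + (48 - 3*q) = 57 - 3*q)
1/(78660 + s(-162)) = 1/(78660 + (57 - 3*(-162))) = 1/(78660 + (57 + 486)) = 1/(78660 + 543) = 1/79203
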